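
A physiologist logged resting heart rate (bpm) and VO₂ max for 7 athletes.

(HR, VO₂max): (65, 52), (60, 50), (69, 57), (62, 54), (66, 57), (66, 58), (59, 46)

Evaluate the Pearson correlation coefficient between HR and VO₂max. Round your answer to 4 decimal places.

n = 7, Σx = 447, Σy = 374, Σx² = 28623, Σy² = 20098, Σxy = 23965
nΣxy − ΣxΣy = 167755 − 167178 = 577
nΣx² − (Σx)² = 200361 − 199809 = 552; nΣy² − (Σy)² = 140686 − 139876 = 810
r = 577 / √(552 × 810) = 577 / 668.6703 ≈ 0.8629

0.8629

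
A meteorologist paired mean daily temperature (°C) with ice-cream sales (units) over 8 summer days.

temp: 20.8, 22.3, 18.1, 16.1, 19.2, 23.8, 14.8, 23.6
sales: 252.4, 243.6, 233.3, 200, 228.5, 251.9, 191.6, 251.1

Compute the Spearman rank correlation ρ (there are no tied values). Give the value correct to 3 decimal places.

0.833

Rank temp: 5, 6, 3, 2, 4, 8, 1, 7
Rank sales: 8, 5, 4, 2, 3, 7, 1, 6
d = rank(temp) − rank(sales): -3, 1, -1, 0, 1, 1, 0, 1; Σd² = 14
ρ = 1 − 6Σd² / [n(n²−1)] = 1 − 6×14 / (8×63) = 1 − 84/504 ≈ 0.833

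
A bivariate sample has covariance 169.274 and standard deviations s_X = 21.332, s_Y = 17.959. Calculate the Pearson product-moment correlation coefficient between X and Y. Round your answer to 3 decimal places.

0.442

r = Cov(X,Y) / (s_X · s_Y) = 169.274 / (21.332 × 17.959)
  = 169.274 / 383.1014 ≈ 0.442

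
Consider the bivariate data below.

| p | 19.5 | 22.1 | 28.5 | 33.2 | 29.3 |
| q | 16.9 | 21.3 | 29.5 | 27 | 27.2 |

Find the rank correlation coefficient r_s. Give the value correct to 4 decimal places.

Rank p: 1, 2, 3, 5, 4
Rank q: 1, 2, 5, 3, 4
d = rank(p) − rank(q): 0, 0, -2, 2, 0; Σd² = 8
ρ = 1 − 6Σd² / [n(n²−1)] = 1 − 6×8 / (5×24) = 1 − 48/120 ≈ 0.6000

0.6000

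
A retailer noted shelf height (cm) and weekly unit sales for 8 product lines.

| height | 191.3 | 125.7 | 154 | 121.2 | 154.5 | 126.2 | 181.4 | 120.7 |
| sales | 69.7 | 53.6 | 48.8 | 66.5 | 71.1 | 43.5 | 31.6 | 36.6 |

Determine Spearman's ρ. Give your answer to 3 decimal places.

0.238

Rank height: 8, 3, 5, 2, 6, 4, 7, 1
Rank sales: 7, 5, 4, 6, 8, 3, 1, 2
d = rank(height) − rank(sales): 1, -2, 1, -4, -2, 1, 6, -1; Σd² = 64
ρ = 1 − 6Σd² / [n(n²−1)] = 1 − 6×64 / (8×63) = 1 − 384/504 ≈ 0.238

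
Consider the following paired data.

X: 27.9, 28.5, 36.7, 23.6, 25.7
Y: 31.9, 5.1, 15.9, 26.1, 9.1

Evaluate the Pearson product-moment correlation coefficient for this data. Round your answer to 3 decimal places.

-0.180

n = 5, ΣX = 142.4, ΣY = 88.1, ΣX² = 4155, ΣY² = 2060.45, ΣXY = 2468.72
nΣXY − ΣXΣY = 12343.6 − 12545.44 = -201.84
nΣX² − (ΣX)² = 20775 − 20277.76 = 497.24; nΣY² − (ΣY)² = 10302.25 − 7761.61 = 2540.64
r = -201.84 / √(497.24 × 2540.64) = -201.84 / 1123.9697 ≈ -0.180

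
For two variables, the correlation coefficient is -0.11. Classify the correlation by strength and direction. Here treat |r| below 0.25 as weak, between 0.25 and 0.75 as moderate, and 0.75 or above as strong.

r = -0.11 < 0 so the relationship is negative.
|r| = 0.11, which falls in the weak range.

weak negative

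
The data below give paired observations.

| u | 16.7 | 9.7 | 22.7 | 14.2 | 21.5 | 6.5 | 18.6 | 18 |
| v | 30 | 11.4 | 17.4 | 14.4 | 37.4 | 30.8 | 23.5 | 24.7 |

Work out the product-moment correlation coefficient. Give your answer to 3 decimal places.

n = 8, Σu = 127.9, Σv = 189.6, Σu² = 2264.37, Σv² = 5049.82, Σuv = 3097.04
nΣuv − ΣuΣv = 24776.32 − 24249.84 = 526.48
nΣu² − (Σu)² = 18114.96 − 16358.41 = 1756.55; nΣv² − (Σv)² = 40398.56 − 35948.16 = 4450.4
r = 526.48 / √(1756.55 × 4450.4) = 526.48 / 2795.9525 ≈ 0.188

0.188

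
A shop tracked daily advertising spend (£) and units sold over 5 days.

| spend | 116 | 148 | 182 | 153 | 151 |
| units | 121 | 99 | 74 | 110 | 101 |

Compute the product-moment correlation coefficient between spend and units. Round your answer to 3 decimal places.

n = 5, Σx = 750, Σy = 505, Σx² = 114694, Σy² = 52219, Σxy = 74237
nΣxy − ΣxΣy = 371185 − 378750 = -7565
nΣx² − (Σx)² = 573470 − 562500 = 10970; nΣy² − (Σy)² = 261095 − 255025 = 6070
r = -7565 / √(10970 × 6070) = -7565 / 8160.1409 ≈ -0.927

-0.927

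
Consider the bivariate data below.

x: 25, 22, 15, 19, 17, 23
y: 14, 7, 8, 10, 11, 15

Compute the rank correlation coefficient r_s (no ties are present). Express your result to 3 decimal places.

0.543

Rank x: 6, 4, 1, 3, 2, 5
Rank y: 5, 1, 2, 3, 4, 6
d = rank(x) − rank(y): 1, 3, -1, 0, -2, -1; Σd² = 16
ρ = 1 − 6Σd² / [n(n²−1)] = 1 − 6×16 / (6×35) = 1 − 96/210 ≈ 0.543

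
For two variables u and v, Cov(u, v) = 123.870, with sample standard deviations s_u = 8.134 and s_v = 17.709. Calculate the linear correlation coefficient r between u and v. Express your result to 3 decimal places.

r = Cov(u,v) / (s_u · s_v) = 123.870 / (8.134 × 17.709)
  = 123.870 / 144.0450 ≈ 0.860

0.860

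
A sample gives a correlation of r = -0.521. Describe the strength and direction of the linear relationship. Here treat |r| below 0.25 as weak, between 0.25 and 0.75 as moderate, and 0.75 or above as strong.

moderate negative

r = -0.521 < 0 so the relationship is negative.
|r| = 0.521, which falls in the moderate range.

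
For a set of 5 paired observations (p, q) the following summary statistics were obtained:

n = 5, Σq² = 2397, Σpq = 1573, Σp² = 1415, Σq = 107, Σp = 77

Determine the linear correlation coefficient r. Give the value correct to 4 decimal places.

-0.4772

r = (nΣpq − ΣpΣq) / √[(nΣp² − (Σp)²)(nΣq² − (Σq)²)]
Numerator: 5×1573 − 77×107 = -374
Denominator: √[(7075 − 5929)(11985 − 11449)] = √[1146 × 536] = 783.7449
r = -374 / 783.7449 ≈ -0.4772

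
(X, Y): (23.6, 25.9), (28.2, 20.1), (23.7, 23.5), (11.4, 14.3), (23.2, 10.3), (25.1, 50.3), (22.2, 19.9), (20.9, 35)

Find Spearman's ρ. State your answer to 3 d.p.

Rank X: 5, 8, 6, 1, 4, 7, 3, 2
Rank Y: 6, 4, 5, 2, 1, 8, 3, 7
d = rank(X) − rank(Y): -1, 4, 1, -1, 3, -1, 0, -5; Σd² = 54
ρ = 1 − 6Σd² / [n(n²−1)] = 1 − 6×54 / (8×63) = 1 − 324/504 ≈ 0.357

0.357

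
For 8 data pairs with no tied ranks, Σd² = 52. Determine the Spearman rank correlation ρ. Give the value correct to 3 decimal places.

0.381

ρ = 1 − 6Σd² / [n(n²−1)] = 1 − 6×52 / (8×63)
  = 1 − 312/504 = 1 − 0.6190 ≈ 0.381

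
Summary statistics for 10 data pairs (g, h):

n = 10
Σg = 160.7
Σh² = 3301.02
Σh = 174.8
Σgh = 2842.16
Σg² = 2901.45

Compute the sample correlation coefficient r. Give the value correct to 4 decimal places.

0.1184

r = (nΣgh − ΣgΣh) / √[(nΣg² − (Σg)²)(nΣh² − (Σh)²)]
Numerator: 10×2842.16 − 160.7×174.8 = 331.24
Denominator: √[(29014.5 − 25824.49)(33010.2 − 30555.04)] = √[3190.01 × 2455.16] = 2798.5684
r = 331.24 / 2798.5684 ≈ 0.1184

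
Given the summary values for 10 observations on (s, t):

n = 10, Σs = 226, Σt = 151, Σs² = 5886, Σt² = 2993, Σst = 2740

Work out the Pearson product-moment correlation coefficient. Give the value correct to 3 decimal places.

-0.903

r = (nΣst − ΣsΣt) / √[(nΣs² − (Σs)²)(nΣt² − (Σt)²)]
Numerator: 10×2740 − 226×151 = -6726
Denominator: √[(58860 − 51076)(29930 − 22801)] = √[7784 × 7129] = 7449.3044
r = -6726 / 7449.3044 ≈ -0.903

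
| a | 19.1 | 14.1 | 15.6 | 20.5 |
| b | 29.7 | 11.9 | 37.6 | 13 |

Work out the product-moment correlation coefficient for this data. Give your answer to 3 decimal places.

-0.082

n = 4, Σa = 69.3, Σb = 92.2, Σa² = 1227.23, Σb² = 2606.46, Σab = 1588.12
nΣab − ΣaΣb = 6352.48 − 6389.46 = -36.98
nΣa² − (Σa)² = 4908.92 − 4802.49 = 106.43; nΣb² − (Σb)² = 10425.84 − 8500.84 = 1925
r = -36.98 / √(106.43 × 1925) = -36.98 / 452.6342 ≈ -0.082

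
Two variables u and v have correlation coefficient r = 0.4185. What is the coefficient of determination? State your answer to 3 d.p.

r² = (0.4185)² = 0.175

0.175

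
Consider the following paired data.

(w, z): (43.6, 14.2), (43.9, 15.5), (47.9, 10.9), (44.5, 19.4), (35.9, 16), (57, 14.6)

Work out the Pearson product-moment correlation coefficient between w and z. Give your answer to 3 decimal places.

-0.291

n = 6, Σw = 272.8, Σz = 90.6, Σw² = 12640.64, Σz² = 1406.22, Σwz = 4091.58
nΣwz − ΣwΣz = 24549.48 − 24715.68 = -166.2
nΣw² − (Σw)² = 75843.84 − 74419.84 = 1424; nΣz² − (Σz)² = 8437.32 − 8208.36 = 228.96
r = -166.2 / √(1424 × 228.96) = -166.2 / 570.9983 ≈ -0.291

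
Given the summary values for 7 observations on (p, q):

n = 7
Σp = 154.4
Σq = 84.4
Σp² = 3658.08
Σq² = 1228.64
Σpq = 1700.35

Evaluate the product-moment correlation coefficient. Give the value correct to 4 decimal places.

r = (nΣpq − ΣpΣq) / √[(nΣp² − (Σp)²)(nΣq² − (Σq)²)]
Numerator: 7×1700.35 − 154.4×84.4 = -1128.91
Denominator: √[(25606.56 − 23839.36)(8600.48 − 7123.36)] = √[1767.2 × 1477.12] = 1615.6629
r = -1128.91 / 1615.6629 ≈ -0.6987

-0.6987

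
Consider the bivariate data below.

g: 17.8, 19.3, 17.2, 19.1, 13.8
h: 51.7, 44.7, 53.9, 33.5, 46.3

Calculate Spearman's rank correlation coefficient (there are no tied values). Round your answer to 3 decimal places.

-0.600

Rank g: 3, 5, 2, 4, 1
Rank h: 4, 2, 5, 1, 3
d = rank(g) − rank(h): -1, 3, -3, 3, -2; Σd² = 32
ρ = 1 − 6Σd² / [n(n²−1)] = 1 − 6×32 / (5×24) = 1 − 192/120 ≈ -0.600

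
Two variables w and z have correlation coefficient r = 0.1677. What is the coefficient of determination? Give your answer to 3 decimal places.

r² = (0.1677)² = 0.028

0.028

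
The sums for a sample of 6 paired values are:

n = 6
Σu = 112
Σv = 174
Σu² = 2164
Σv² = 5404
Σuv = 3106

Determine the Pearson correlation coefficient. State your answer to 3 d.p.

-0.876

r = (nΣuv − ΣuΣv) / √[(nΣu² − (Σu)²)(nΣv² − (Σv)²)]
Numerator: 6×3106 − 112×174 = -852
Denominator: √[(12984 − 12544)(32424 − 30276)] = √[440 × 2148] = 972.1728
r = -852 / 972.1728 ≈ -0.876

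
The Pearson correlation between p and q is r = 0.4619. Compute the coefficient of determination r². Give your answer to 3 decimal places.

r² = (0.4619)² = 0.213

0.213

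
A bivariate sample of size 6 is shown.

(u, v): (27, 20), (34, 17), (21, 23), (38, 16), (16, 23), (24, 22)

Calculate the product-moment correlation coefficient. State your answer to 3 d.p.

-0.971

n = 6, Σu = 160, Σv = 121, Σu² = 4602, Σv² = 2487, Σuv = 3105
nΣuv − ΣuΣv = 18630 − 19360 = -730
nΣu² − (Σu)² = 27612 − 25600 = 2012; nΣv² − (Σv)² = 14922 − 14641 = 281
r = -730 / √(2012 × 281) = -730 / 751.9122 ≈ -0.971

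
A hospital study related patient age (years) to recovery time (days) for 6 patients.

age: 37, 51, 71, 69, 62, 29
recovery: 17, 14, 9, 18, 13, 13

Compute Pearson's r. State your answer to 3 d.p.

n = 6, Σx = 319, Σy = 84, Σx² = 18457, Σy² = 1228, Σxy = 4407
nΣxy − ΣxΣy = 26442 − 26796 = -354
nΣx² − (Σx)² = 110742 − 101761 = 8981; nΣy² − (Σy)² = 7368 − 7056 = 312
r = -354 / √(8981 × 312) = -354 / 1673.9391 ≈ -0.211

-0.211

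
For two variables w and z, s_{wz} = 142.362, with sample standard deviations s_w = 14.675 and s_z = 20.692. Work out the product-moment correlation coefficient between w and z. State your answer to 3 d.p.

r = Cov(w,z) / (s_w · s_z) = 142.362 / (14.675 × 20.692)
  = 142.362 / 303.6551 ≈ 0.469

0.469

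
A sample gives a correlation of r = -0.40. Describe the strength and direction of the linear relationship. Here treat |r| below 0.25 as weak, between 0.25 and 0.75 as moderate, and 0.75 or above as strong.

moderate negative

r = -0.40 < 0 so the relationship is negative.
|r| = 0.40, which falls in the moderate range.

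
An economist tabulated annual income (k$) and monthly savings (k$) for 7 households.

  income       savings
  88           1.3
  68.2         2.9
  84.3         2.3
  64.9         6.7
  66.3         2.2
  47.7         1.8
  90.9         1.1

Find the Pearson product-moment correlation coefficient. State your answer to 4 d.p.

n = 7, Σx = 510.3, Σy = 18.3, Σx² = 38647.53, Σy² = 69.57, Σxy = 1272.61
nΣxy − ΣxΣy = 8908.27 − 9338.49 = -430.22
nΣx² − (Σx)² = 270532.71 − 260406.09 = 10126.62; nΣy² − (Σy)² = 486.99 − 334.89 = 152.1
r = -430.22 / √(10126.62 × 152.1) = -430.22 / 1241.0717 ≈ -0.3467

-0.3467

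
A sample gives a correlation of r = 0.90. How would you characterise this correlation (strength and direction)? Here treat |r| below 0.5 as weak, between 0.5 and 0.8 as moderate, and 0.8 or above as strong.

strong positive

r = 0.90 > 0 so the relationship is positive.
|r| = 0.90, which falls in the strong range.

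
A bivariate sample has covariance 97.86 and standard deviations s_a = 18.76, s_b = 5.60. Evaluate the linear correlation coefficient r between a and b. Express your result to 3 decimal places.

0.932

r = Cov(a,b) / (s_a · s_b) = 97.86 / (18.76 × 5.60)
  = 97.86 / 105.0560 ≈ 0.932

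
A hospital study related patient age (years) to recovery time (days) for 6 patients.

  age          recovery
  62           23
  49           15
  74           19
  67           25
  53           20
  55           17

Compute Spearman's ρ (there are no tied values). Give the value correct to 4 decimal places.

Rank age: 4, 1, 6, 5, 2, 3
Rank recovery: 5, 1, 3, 6, 4, 2
d = rank(age) − rank(recovery): -1, 0, 3, -1, -2, 1; Σd² = 16
ρ = 1 − 6Σd² / [n(n²−1)] = 1 − 6×16 / (6×35) = 1 − 96/210 ≈ 0.5429

0.5429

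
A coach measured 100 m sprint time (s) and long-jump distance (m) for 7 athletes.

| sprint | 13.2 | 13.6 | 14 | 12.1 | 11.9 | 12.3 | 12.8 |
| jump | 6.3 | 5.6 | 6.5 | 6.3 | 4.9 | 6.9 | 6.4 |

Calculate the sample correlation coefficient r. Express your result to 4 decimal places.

0.2184

n = 7, Σx = 89.9, Σy = 42.9, Σx² = 1158.35, Σy² = 265.57, Σxy = 551.65
nΣxy − ΣxΣy = 3861.55 − 3856.71 = 4.84
nΣx² − (Σx)² = 8108.45 − 8082.01 = 26.44; nΣy² − (Σy)² = 1858.99 − 1840.41 = 18.58
r = 4.84 / √(26.44 × 18.58) = 4.84 / 22.1643 ≈ 0.2184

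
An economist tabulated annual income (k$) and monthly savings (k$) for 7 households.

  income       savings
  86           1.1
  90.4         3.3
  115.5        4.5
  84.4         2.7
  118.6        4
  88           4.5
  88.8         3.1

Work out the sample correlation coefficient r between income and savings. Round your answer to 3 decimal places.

n = 7, Σx = 671.7, Σy = 23.2, Σx² = 65727.17, Σy² = 85.5, Σxy = 2286.23
nΣxy − ΣxΣy = 16003.61 − 15583.44 = 420.17
nΣx² − (Σx)² = 460090.19 − 451180.89 = 8909.3; nΣy² − (Σy)² = 598.5 − 538.24 = 60.26
r = 420.17 / √(8909.3 × 60.26) = 420.17 / 732.7171 ≈ 0.573

0.573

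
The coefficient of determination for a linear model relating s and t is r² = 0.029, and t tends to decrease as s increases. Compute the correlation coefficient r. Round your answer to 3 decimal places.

|r| = √0.029 = 0.170
The association is negative, so r = −0.170.

-0.170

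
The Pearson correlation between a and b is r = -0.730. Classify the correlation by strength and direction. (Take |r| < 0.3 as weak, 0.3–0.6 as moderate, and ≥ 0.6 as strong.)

r = -0.730 < 0 so the relationship is negative.
|r| = 0.730, which falls in the strong range.

strong negative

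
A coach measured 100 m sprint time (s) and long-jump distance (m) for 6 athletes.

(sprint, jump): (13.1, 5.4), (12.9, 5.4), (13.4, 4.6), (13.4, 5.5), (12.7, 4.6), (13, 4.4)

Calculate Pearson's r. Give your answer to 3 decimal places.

0.242

n = 6, Σx = 78.5, Σy = 29.9, Σx² = 1027.43, Σy² = 150.25, Σxy = 391.36
nΣxy − ΣxΣy = 2348.16 − 2347.15 = 1.01
nΣx² − (Σx)² = 6164.58 − 6162.25 = 2.33; nΣy² − (Σy)² = 901.5 − 894.01 = 7.49
r = 1.01 / √(2.33 × 7.49) = 1.01 / 4.1775 ≈ 0.242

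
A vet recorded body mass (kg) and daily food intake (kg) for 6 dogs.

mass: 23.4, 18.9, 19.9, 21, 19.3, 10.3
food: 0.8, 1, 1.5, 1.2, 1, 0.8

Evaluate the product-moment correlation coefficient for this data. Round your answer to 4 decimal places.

n = 6, Σx = 112.8, Σy = 6.3, Σx² = 2220.36, Σy² = 6.97, Σxy = 120.21
nΣxy − ΣxΣy = 721.26 − 710.64 = 10.62
nΣx² − (Σx)² = 13322.16 − 12723.84 = 598.32; nΣy² − (Σy)² = 41.82 − 39.69 = 2.13
r = 10.62 / √(598.32 × 2.13) = 10.62 / 35.6990 ≈ 0.2975

0.2975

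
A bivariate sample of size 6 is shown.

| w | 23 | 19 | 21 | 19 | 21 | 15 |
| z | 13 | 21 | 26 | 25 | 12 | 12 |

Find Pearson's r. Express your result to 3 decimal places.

n = 6, Σw = 118, Σz = 109, Σw² = 2358, Σz² = 2199, Σwz = 2151
nΣwz − ΣwΣz = 12906 − 12862 = 44
nΣw² − (Σw)² = 14148 − 13924 = 224; nΣz² − (Σz)² = 13194 − 11881 = 1313
r = 44 / √(224 × 1313) = 44 / 542.3209 ≈ 0.081

0.081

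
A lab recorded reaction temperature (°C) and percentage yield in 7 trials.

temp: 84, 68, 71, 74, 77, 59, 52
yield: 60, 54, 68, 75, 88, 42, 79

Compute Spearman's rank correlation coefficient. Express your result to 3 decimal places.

Rank temp: 7, 3, 4, 5, 6, 2, 1
Rank yield: 3, 2, 4, 5, 7, 1, 6
d = rank(temp) − rank(yield): 4, 1, 0, 0, -1, 1, -5; Σd² = 44
ρ = 1 − 6Σd² / [n(n²−1)] = 1 − 6×44 / (7×48) = 1 − 264/336 ≈ 0.214

0.214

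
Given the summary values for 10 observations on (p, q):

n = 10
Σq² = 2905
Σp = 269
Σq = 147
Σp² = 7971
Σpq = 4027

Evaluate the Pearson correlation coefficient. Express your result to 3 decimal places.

0.098

r = (nΣpq − ΣpΣq) / √[(nΣp² − (Σp)²)(nΣq² − (Σq)²)]
Numerator: 10×4027 − 269×147 = 727
Denominator: √[(79710 − 72361)(29050 − 21609)] = √[7349 × 7441] = 7394.8569
r = 727 / 7394.8569 ≈ 0.098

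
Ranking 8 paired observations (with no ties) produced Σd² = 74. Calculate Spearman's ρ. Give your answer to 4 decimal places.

ρ = 1 − 6Σd² / [n(n²−1)] = 1 − 6×74 / (8×63)
  = 1 − 444/504 = 1 − 0.88095 ≈ 0.1190

0.1190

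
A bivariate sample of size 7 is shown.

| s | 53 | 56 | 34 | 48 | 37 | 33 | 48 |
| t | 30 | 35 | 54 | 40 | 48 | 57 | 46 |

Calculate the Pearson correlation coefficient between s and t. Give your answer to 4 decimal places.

-0.9274

n = 7, Σs = 309, Σt = 310, Σs² = 14167, Σt² = 14310, Σst = 13171
nΣst − ΣsΣt = 92197 − 95790 = -3593
nΣs² − (Σs)² = 99169 − 95481 = 3688; nΣt² − (Σt)² = 100170 − 96100 = 4070
r = -3593 / √(3688 × 4070) = -3593 / 3874.2948 ≈ -0.9274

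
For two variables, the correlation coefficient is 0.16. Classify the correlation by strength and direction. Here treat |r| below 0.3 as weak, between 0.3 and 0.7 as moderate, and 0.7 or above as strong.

weak positive

r = 0.16 > 0 so the relationship is positive.
|r| = 0.16, which falls in the weak range.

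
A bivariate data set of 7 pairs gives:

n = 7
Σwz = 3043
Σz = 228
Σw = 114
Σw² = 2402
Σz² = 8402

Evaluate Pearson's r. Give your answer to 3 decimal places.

-0.919

r = (nΣwz − ΣwΣz) / √[(nΣw² − (Σw)²)(nΣz² − (Σz)²)]
Numerator: 7×3043 − 114×228 = -4691
Denominator: √[(16814 − 12996)(58814 − 51984)] = √[3818 × 6830] = 5106.5585
r = -4691 / 5106.5585 ≈ -0.919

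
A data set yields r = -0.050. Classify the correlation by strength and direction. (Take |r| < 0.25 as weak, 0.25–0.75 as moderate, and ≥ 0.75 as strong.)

r = -0.050 < 0 so the relationship is negative.
|r| = 0.050, which falls in the weak range.

weak negative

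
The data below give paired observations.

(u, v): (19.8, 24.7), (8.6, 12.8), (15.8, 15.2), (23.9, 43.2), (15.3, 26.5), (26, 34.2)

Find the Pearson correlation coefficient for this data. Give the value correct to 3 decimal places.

0.854

n = 6, Σu = 109.4, Σv = 156.6, Σu² = 2196.94, Σv² = 4743.1, Σuv = 3166.43
nΣuv − ΣuΣv = 18998.58 − 17132.04 = 1866.54
nΣu² − (Σu)² = 13181.64 − 11968.36 = 1213.28; nΣv² − (Σv)² = 28458.6 − 24523.56 = 3935.04
r = 1866.54 / √(1213.28 × 3935.04) = 1866.54 / 2185.0184 ≈ 0.854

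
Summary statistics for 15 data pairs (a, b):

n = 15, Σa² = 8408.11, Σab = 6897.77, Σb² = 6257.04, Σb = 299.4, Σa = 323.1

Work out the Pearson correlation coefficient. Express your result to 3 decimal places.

0.703

r = (nΣab − ΣaΣb) / √[(nΣa² − (Σa)²)(nΣb² − (Σb)²)]
Numerator: 15×6897.77 − 323.1×299.4 = 6730.41
Denominator: √[(126121.65 − 104393.61)(93855.6 − 89640.36)] = √[21728.04 × 4215.24] = 9570.2092
r = 6730.41 / 9570.2092 ≈ 0.703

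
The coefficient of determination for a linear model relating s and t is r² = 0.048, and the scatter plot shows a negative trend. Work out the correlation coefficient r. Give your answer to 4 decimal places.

|r| = √0.048 = 0.2191
The association is negative, so r = −0.2191.

-0.2191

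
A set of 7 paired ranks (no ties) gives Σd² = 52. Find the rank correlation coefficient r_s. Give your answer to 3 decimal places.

0.071

ρ = 1 − 6Σd² / [n(n²−1)] = 1 − 6×52 / (7×48)
  = 1 − 312/336 = 1 − 0.9286 ≈ 0.071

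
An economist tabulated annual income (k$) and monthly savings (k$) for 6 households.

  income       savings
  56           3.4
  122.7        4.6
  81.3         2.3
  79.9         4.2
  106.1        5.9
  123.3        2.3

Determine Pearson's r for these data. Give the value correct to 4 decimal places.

n = 6, Σx = 569.3, Σy = 22.7, Σx² = 57645.09, Σy² = 95.75, Σxy = 2186.97
nΣxy − ΣxΣy = 13121.82 − 12923.11 = 198.71
nΣx² − (Σx)² = 345870.54 − 324102.49 = 21768.05; nΣy² − (Σy)² = 574.5 − 515.29 = 59.21
r = 198.71 / √(21768.05 × 59.21) = 198.71 / 1135.2913 ≈ 0.1750

0.1750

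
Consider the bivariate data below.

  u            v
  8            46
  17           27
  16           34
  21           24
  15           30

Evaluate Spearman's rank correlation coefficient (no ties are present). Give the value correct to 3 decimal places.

Rank u: 1, 4, 3, 5, 2
Rank v: 5, 2, 4, 1, 3
d = rank(u) − rank(v): -4, 2, -1, 4, -1; Σd² = 38
ρ = 1 − 6Σd² / [n(n²−1)] = 1 − 6×38 / (5×24) = 1 − 228/120 ≈ -0.900

-0.900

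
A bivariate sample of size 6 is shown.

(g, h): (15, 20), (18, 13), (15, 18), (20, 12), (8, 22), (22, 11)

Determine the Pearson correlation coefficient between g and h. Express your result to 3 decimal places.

-0.935

n = 6, Σg = 98, Σh = 96, Σg² = 1722, Σh² = 1642, Σgh = 1462
nΣgh − ΣgΣh = 8772 − 9408 = -636
nΣg² − (Σg)² = 10332 − 9604 = 728; nΣh² − (Σh)² = 9852 − 9216 = 636
r = -636 / √(728 × 636) = -636 / 680.4469 ≈ -0.935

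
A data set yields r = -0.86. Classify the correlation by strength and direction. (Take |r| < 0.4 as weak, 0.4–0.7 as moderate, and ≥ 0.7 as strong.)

strong negative

r = -0.86 < 0 so the relationship is negative.
|r| = 0.86, which falls in the strong range.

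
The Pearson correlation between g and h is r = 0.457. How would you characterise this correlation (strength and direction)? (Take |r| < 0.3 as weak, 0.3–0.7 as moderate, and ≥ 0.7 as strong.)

r = 0.457 > 0 so the relationship is positive.
|r| = 0.457, which falls in the moderate range.

moderate positive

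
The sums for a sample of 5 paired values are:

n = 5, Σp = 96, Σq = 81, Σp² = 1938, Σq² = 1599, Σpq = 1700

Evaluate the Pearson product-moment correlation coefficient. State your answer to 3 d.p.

0.878

r = (nΣpq − ΣpΣq) / √[(nΣp² − (Σp)²)(nΣq² − (Σq)²)]
Numerator: 5×1700 − 96×81 = 724
Denominator: √[(9690 − 9216)(7995 − 6561)] = √[474 × 1434] = 824.4489
r = 724 / 824.4489 ≈ 0.878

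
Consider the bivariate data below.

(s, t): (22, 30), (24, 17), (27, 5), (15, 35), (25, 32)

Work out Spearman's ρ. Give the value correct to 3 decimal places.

Rank s: 2, 3, 5, 1, 4
Rank t: 3, 2, 1, 5, 4
d = rank(s) − rank(t): -1, 1, 4, -4, 0; Σd² = 34
ρ = 1 − 6Σd² / [n(n²−1)] = 1 − 6×34 / (5×24) = 1 − 204/120 ≈ -0.700

-0.700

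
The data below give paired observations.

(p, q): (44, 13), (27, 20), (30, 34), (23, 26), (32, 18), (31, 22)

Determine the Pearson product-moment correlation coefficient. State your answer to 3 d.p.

n = 6, Σp = 187, Σq = 133, Σp² = 6079, Σq² = 3209, Σpq = 3988
nΣpq − ΣpΣq = 23928 − 24871 = -943
nΣp² − (Σp)² = 36474 − 34969 = 1505; nΣq² − (Σq)² = 19254 − 17689 = 1565
r = -943 / √(1505 × 1565) = -943 / 1534.7068 ≈ -0.614

-0.614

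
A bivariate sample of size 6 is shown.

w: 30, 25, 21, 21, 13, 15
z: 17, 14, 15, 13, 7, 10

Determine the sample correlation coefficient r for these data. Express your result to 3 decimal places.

0.932

n = 6, Σw = 125, Σz = 76, Σw² = 2801, Σz² = 1028, Σwz = 1689
nΣwz − ΣwΣz = 10134 − 9500 = 634
nΣw² − (Σw)² = 16806 − 15625 = 1181; nΣz² − (Σz)² = 6168 − 5776 = 392
r = 634 / √(1181 × 392) = 634 / 680.4058 ≈ 0.932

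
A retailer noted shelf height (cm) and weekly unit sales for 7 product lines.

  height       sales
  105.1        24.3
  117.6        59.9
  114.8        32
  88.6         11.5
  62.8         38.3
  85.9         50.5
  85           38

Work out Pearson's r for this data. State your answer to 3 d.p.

n = 7, Σx = 659.8, Σy = 254.5, Σx² = 64452.42, Σy² = 10795.89, Σxy = 24263.86
nΣxy − ΣxΣy = 169847.02 − 167919.1 = 1927.92
nΣx² − (Σx)² = 451166.94 − 435336.04 = 15830.9; nΣy² − (Σy)² = 75571.23 − 64770.25 = 10800.98
r = 1927.92 / √(15830.9 × 10800.98) = 1927.92 / 13076.2852 ≈ 0.147

0.147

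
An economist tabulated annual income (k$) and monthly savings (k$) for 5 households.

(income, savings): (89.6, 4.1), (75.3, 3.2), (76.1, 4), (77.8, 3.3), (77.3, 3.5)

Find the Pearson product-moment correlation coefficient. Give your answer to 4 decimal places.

0.6370

n = 5, Σx = 396.1, Σy = 18.1, Σx² = 31517.59, Σy² = 66.19, Σxy = 1440.01
nΣxy − ΣxΣy = 7200.05 − 7169.41 = 30.64
nΣx² − (Σx)² = 157587.95 − 156895.21 = 692.74; nΣy² − (Σy)² = 330.95 − 327.61 = 3.34
r = 30.64 / √(692.74 × 3.34) = 30.64 / 48.1015 ≈ 0.6370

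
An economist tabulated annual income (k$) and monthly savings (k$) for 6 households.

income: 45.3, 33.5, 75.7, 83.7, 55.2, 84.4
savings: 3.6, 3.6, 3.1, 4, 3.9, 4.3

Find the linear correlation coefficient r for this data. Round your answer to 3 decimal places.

n = 6, Σx = 377.8, Σy = 22.5, Σx² = 26080.92, Σy² = 85.23, Σxy = 1431.35
nΣxy − ΣxΣy = 8588.1 − 8500.5 = 87.6
nΣx² − (Σx)² = 156485.52 − 142732.84 = 13752.68; nΣy² − (Σy)² = 511.38 − 506.25 = 5.13
r = 87.6 / √(13752.68 × 5.13) = 87.6 / 265.6148 ≈ 0.330

0.330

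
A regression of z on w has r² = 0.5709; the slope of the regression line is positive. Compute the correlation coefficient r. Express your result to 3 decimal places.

|r| = √0.5709 = 0.756
The association is positive, so r = 0.756.

0.756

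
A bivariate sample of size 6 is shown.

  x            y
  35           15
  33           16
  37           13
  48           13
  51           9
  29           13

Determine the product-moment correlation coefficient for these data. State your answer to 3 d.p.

-0.705

n = 6, Σx = 233, Σy = 79, Σx² = 9429, Σy² = 1069, Σxy = 2994
nΣxy − ΣxΣy = 17964 − 18407 = -443
nΣx² − (Σx)² = 56574 − 54289 = 2285; nΣy² − (Σy)² = 6414 − 6241 = 173
r = -443 / √(2285 × 173) = -443 / 628.7329 ≈ -0.705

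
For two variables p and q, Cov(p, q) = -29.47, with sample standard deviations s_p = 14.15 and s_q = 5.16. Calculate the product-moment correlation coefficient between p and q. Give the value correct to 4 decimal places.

-0.4036

r = Cov(p,q) / (s_p · s_q) = -29.47 / (14.15 × 5.16)
  = -29.47 / 73.0140 ≈ -0.4036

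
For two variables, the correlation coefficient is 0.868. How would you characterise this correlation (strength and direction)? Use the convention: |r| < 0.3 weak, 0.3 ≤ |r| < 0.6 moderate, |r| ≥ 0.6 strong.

r = 0.868 > 0 so the relationship is positive.
|r| = 0.868, which falls in the strong range.

strong positive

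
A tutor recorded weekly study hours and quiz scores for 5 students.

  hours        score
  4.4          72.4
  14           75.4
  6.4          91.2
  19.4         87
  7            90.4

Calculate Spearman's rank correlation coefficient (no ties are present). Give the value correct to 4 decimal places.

0.1000

Rank hours: 1, 4, 2, 5, 3
Rank score: 1, 2, 5, 3, 4
d = rank(hours) − rank(score): 0, 2, -3, 2, -1; Σd² = 18
ρ = 1 − 6Σd² / [n(n²−1)] = 1 − 6×18 / (5×24) = 1 − 108/120 ≈ 0.1000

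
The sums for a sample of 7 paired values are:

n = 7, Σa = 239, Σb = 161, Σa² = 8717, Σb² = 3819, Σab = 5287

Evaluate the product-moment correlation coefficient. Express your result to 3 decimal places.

r = (nΣab − ΣaΣb) / √[(nΣa² − (Σa)²)(nΣb² − (Σb)²)]
Numerator: 7×5287 − 239×161 = -1470
Denominator: √[(61019 − 57121)(26733 − 25921)] = √[3898 × 812] = 1779.0942
r = -1470 / 1779.0942 ≈ -0.826

-0.826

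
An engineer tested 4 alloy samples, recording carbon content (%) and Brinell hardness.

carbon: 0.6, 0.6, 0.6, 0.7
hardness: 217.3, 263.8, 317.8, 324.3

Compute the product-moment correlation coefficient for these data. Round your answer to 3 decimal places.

0.577

n = 4, Σx = 2.5, Σy = 1123.2, Σx² = 1.57, Σy² = 322977.06, Σxy = 706.35
nΣxy − ΣxΣy = 2825.4 − 2808 = 17.4
nΣx² − (Σx)² = 6.28 − 6.25 = 0.03; nΣy² − (Σy)² = 1291908.24 − 1261578.24 = 30330
r = 17.4 / √(0.03 × 30330) = 17.4 / 30.1645 ≈ 0.577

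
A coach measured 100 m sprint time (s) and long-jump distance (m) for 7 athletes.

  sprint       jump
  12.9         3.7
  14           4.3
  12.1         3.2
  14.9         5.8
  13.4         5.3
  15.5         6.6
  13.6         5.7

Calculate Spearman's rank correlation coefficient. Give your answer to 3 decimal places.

Rank sprint: 2, 5, 1, 6, 3, 7, 4
Rank jump: 2, 3, 1, 6, 4, 7, 5
d = rank(sprint) − rank(jump): 0, 2, 0, 0, -1, 0, -1; Σd² = 6
ρ = 1 − 6Σd² / [n(n²−1)] = 1 − 6×6 / (7×48) = 1 − 36/336 ≈ 0.893

0.893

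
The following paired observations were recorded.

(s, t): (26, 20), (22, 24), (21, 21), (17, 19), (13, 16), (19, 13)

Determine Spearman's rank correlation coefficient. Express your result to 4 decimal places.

0.6571

Rank s: 6, 5, 4, 2, 1, 3
Rank t: 4, 6, 5, 3, 2, 1
d = rank(s) − rank(t): 2, -1, -1, -1, -1, 2; Σd² = 12
ρ = 1 − 6Σd² / [n(n²−1)] = 1 − 6×12 / (6×35) = 1 − 72/210 ≈ 0.6571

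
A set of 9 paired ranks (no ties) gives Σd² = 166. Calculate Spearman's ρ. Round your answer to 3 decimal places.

ρ = 1 − 6Σd² / [n(n²−1)] = 1 − 6×166 / (9×80)
  = 1 − 996/720 = 1 − 1.3833 ≈ -0.383

-0.383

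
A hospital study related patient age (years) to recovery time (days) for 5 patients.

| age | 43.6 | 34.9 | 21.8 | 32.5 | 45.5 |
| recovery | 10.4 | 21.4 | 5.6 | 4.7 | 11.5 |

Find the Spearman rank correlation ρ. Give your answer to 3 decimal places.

Rank age: 4, 3, 1, 2, 5
Rank recovery: 3, 5, 2, 1, 4
d = rank(age) − rank(recovery): 1, -2, -1, 1, 1; Σd² = 8
ρ = 1 − 6Σd² / [n(n²−1)] = 1 − 6×8 / (5×24) = 1 − 48/120 ≈ 0.600

0.600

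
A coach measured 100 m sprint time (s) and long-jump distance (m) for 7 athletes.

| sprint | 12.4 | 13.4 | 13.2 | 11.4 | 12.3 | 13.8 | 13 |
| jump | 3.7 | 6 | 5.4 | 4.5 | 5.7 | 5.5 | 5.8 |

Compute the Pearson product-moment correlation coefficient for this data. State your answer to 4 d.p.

0.5753

n = 7, Σx = 89.5, Σy = 36.6, Σx² = 1148.25, Σy² = 195.48, Σxy = 470.27
nΣxy − ΣxΣy = 3291.89 − 3275.7 = 16.19
nΣx² − (Σx)² = 8037.75 − 8010.25 = 27.5; nΣy² − (Σy)² = 1368.36 − 1339.56 = 28.8
r = 16.19 / √(27.5 × 28.8) = 16.19 / 28.1425 ≈ 0.5753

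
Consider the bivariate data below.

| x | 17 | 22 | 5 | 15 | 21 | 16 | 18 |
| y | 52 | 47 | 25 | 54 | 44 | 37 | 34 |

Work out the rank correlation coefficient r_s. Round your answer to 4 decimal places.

Rank x: 4, 7, 1, 2, 6, 3, 5
Rank y: 6, 5, 1, 7, 4, 3, 2
d = rank(x) − rank(y): -2, 2, 0, -5, 2, 0, 3; Σd² = 46
ρ = 1 − 6Σd² / [n(n²−1)] = 1 − 6×46 / (7×48) = 1 − 276/336 ≈ 0.1786

0.1786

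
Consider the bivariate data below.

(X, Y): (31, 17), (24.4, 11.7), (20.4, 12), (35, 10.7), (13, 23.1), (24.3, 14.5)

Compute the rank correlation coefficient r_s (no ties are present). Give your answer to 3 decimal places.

Rank X: 5, 4, 2, 6, 1, 3
Rank Y: 5, 2, 3, 1, 6, 4
d = rank(X) − rank(Y): 0, 2, -1, 5, -5, -1; Σd² = 56
ρ = 1 − 6Σd² / [n(n²−1)] = 1 − 6×56 / (6×35) = 1 − 336/210 ≈ -0.600

-0.600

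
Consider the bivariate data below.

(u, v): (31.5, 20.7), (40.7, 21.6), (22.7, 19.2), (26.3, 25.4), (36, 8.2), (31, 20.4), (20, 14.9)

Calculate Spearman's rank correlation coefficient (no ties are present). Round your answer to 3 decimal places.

Rank u: 5, 7, 2, 3, 6, 4, 1
Rank v: 5, 6, 3, 7, 1, 4, 2
d = rank(u) − rank(v): 0, 1, -1, -4, 5, 0, -1; Σd² = 44
ρ = 1 − 6Σd² / [n(n²−1)] = 1 − 6×44 / (7×48) = 1 − 264/336 ≈ 0.214

0.214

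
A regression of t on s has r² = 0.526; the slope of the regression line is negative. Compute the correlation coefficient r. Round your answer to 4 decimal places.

-0.7253

|r| = √0.526 = 0.7253
The association is negative, so r = −0.7253.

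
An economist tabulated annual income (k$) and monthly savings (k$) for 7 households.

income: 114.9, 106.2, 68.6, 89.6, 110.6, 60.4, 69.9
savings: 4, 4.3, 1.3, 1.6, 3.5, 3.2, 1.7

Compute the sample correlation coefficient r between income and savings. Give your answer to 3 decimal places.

0.666

n = 7, Σx = 620.2, Σy = 19.6, Σx² = 57981.1, Σy² = 64.12, Σxy = 1848.01
nΣxy − ΣxΣy = 12936.07 − 12155.92 = 780.15
nΣx² − (Σx)² = 405867.7 − 384648.04 = 21219.66; nΣy² − (Σy)² = 448.84 − 384.16 = 64.68
r = 780.15 / √(21219.66 × 64.68) = 780.15 / 1171.5322 ≈ 0.666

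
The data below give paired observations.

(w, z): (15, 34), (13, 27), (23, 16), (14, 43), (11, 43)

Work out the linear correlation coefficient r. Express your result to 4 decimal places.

-0.8226

n = 5, Σw = 76, Σz = 163, Σw² = 1240, Σz² = 5839, Σwz = 2304
nΣwz − ΣwΣz = 11520 − 12388 = -868
nΣw² − (Σw)² = 6200 − 5776 = 424; nΣz² − (Σz)² = 29195 − 26569 = 2626
r = -868 / √(424 × 2626) = -868 / 1055.1891 ≈ -0.8226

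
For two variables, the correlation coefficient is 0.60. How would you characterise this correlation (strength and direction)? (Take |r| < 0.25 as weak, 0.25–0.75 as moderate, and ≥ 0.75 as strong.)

moderate positive

r = 0.60 > 0 so the relationship is positive.
|r| = 0.60, which falls in the moderate range.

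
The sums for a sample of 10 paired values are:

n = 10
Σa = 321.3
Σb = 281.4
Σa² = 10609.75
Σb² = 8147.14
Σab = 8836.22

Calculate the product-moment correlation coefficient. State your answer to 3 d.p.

r = (nΣab − ΣaΣb) / √[(nΣa² − (Σa)²)(nΣb² − (Σb)²)]
Numerator: 10×8836.22 − 321.3×281.4 = -2051.62
Denominator: √[(106097.5 − 103233.69)(81471.4 − 79185.96)] = √[2863.81 × 2285.44] = 2558.3326
r = -2051.62 / 2558.3326 ≈ -0.802

-0.802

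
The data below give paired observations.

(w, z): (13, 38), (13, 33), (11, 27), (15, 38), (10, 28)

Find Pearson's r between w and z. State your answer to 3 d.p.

0.887

n = 5, Σw = 62, Σz = 164, Σw² = 784, Σz² = 5490, Σwz = 2070
nΣwz − ΣwΣz = 10350 − 10168 = 182
nΣw² − (Σw)² = 3920 − 3844 = 76; nΣz² − (Σz)² = 27450 − 26896 = 554
r = 182 / √(76 × 554) = 182 / 205.1926 ≈ 0.887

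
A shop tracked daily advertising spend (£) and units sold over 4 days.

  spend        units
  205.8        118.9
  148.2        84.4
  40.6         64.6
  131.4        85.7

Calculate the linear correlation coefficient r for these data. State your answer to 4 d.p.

n = 4, Σx = 526, Σy = 353.6, Σx² = 83231.2, Σy² = 32778.22, Σxy = 50861.44
nΣxy − ΣxΣy = 203445.76 − 185993.6 = 17452.16
nΣx² − (Σx)² = 332924.8 − 276676 = 56248.8; nΣy² − (Σy)² = 131112.88 − 125032.96 = 6079.92
r = 17452.16 / √(56248.8 × 6079.92) = 17452.16 / 18492.9231 ≈ 0.9437

0.9437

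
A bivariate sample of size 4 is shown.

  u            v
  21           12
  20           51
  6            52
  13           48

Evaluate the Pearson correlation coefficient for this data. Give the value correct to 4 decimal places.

n = 4, Σu = 60, Σv = 163, Σu² = 1046, Σv² = 7753, Σuv = 2208
nΣuv − ΣuΣv = 8832 − 9780 = -948
nΣu² − (Σu)² = 4184 − 3600 = 584; nΣv² − (Σv)² = 31012 − 26569 = 4443
r = -948 / √(584 × 4443) = -948 / 1610.8110 ≈ -0.5885

-0.5885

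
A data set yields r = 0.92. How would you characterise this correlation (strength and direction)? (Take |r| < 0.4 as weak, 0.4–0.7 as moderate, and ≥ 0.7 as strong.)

r = 0.92 > 0 so the relationship is positive.
|r| = 0.92, which falls in the strong range.

strong positive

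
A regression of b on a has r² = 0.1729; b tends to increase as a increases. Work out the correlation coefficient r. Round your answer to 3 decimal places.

0.416

|r| = √0.1729 = 0.416
The association is positive, so r = 0.416.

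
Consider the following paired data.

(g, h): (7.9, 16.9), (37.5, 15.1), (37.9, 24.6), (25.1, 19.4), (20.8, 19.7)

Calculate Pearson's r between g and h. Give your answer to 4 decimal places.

0.3105

n = 5, Σg = 129.2, Σh = 95.7, Σg² = 3967.72, Σh² = 1883.23, Σgh = 2528.8
nΣgh − ΣgΣh = 12644 − 12364.44 = 279.56
nΣg² − (Σg)² = 19838.6 − 16692.64 = 3145.96; nΣh² − (Σh)² = 9416.15 − 9158.49 = 257.66
r = 279.56 / √(3145.96 × 257.66) = 279.56 / 900.3266 ≈ 0.3105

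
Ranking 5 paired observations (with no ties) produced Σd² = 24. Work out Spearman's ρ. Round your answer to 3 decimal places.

-0.200

ρ = 1 − 6Σd² / [n(n²−1)] = 1 − 6×24 / (5×24)
  = 1 − 144/120 = 1 − 1.2000 ≈ -0.200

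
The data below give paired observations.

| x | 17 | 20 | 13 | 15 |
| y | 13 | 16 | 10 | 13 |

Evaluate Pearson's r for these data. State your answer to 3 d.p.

n = 4, Σx = 65, Σy = 52, Σx² = 1083, Σy² = 694, Σxy = 866
nΣxy − ΣxΣy = 3464 − 3380 = 84
nΣx² − (Σx)² = 4332 − 4225 = 107; nΣy² − (Σy)² = 2776 − 2704 = 72
r = 84 / √(107 × 72) = 84 / 87.7724 ≈ 0.957

0.957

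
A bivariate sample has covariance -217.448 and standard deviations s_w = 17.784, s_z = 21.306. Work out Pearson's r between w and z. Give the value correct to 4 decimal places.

r = Cov(w,z) / (s_w · s_z) = -217.448 / (17.784 × 21.306)
  = -217.448 / 378.9059 ≈ -0.5739

-0.5739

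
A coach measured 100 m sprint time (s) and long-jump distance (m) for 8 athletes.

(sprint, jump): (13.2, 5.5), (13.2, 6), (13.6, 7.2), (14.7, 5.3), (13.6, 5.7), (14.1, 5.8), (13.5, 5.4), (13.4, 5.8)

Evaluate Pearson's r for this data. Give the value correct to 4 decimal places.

-0.2305

n = 8, Σx = 109.3, Σy = 46.7, Σx² = 1495.11, Σy² = 275.11, Σxy = 637.55
nΣxy − ΣxΣy = 5100.4 − 5104.31 = -3.91
nΣx² − (Σx)² = 11960.88 − 11946.49 = 14.39; nΣy² − (Σy)² = 2200.88 − 2180.89 = 19.99
r = -3.91 / √(14.39 × 19.99) = -3.91 / 16.9604 ≈ -0.2305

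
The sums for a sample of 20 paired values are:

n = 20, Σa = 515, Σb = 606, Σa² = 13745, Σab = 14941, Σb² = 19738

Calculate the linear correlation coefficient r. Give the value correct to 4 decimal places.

r = (nΣab − ΣaΣb) / √[(nΣa² − (Σa)²)(nΣb² − (Σb)²)]
Numerator: 20×14941 − 515×606 = -13270
Denominator: √[(274900 − 265225)(394760 − 367236)] = √[9675 × 27524] = 16318.5385
r = -13270 / 16318.5385 ≈ -0.8132

-0.8132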